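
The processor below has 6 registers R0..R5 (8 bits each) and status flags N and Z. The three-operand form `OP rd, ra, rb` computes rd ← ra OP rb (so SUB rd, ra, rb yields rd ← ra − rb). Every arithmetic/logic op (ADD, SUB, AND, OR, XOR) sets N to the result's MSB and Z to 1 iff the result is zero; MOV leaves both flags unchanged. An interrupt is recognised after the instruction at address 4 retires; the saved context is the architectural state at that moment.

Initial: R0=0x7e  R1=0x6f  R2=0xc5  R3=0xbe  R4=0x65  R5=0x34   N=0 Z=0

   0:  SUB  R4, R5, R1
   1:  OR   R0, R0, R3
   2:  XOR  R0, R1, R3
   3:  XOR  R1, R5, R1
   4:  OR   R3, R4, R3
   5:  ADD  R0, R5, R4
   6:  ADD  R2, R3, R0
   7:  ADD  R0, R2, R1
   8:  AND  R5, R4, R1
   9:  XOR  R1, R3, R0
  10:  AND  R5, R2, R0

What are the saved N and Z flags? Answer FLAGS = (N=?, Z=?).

FLAGS = (N=1, Z=0)

after  0: R0=0x7e R1=0x6f R2=0xc5 R3=0xbe R4=0xc5 R5=0x34  N=1 Z=0
after  1: R0=0xfe R1=0x6f R2=0xc5 R3=0xbe R4=0xc5 R5=0x34  N=1 Z=0
after  2: R0=0xd1 R1=0x6f R2=0xc5 R3=0xbe R4=0xc5 R5=0x34  N=1 Z=0
after  3: R0=0xd1 R1=0x5b R2=0xc5 R3=0xbe R4=0xc5 R5=0x34  N=0 Z=0
after  4: R0=0xd1 R1=0x5b R2=0xc5 R3=0xff R4=0xc5 R5=0x34  N=1 Z=0
-- IRQ taken; context saved, return-PC = 5 --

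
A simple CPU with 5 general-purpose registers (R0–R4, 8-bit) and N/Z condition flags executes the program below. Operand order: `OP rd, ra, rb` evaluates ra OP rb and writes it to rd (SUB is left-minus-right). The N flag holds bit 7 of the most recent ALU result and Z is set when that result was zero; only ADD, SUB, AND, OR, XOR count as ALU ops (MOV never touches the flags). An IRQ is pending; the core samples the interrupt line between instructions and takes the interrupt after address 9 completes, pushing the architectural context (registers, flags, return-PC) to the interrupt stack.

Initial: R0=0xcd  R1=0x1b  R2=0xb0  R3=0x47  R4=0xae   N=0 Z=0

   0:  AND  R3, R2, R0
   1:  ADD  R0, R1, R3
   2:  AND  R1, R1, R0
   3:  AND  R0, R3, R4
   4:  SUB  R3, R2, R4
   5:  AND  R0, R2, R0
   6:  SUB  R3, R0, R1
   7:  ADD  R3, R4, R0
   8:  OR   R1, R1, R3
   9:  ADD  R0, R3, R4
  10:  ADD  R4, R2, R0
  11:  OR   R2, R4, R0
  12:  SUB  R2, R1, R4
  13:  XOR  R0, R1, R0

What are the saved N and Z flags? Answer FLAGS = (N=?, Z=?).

after  0: R0=0xcd R1=0x1b R2=0xb0 R3=0x80 R4=0xae  N=1 Z=0
after  1: R0=0x9b R1=0x1b R2=0xb0 R3=0x80 R4=0xae  N=1 Z=0
after  2: R0=0x9b R1=0x1b R2=0xb0 R3=0x80 R4=0xae  N=0 Z=0
after  3: R0=0x80 R1=0x1b R2=0xb0 R3=0x80 R4=0xae  N=1 Z=0
after  4: R0=0x80 R1=0x1b R2=0xb0 R3=0x02 R4=0xae  N=0 Z=0
after  5: R0=0x80 R1=0x1b R2=0xb0 R3=0x02 R4=0xae  N=1 Z=0
after  6: R0=0x80 R1=0x1b R2=0xb0 R3=0x65 R4=0xae  N=0 Z=0
after  7: R0=0x80 R1=0x1b R2=0xb0 R3=0x2e R4=0xae  N=0 Z=0
after  8: R0=0x80 R1=0x3f R2=0xb0 R3=0x2e R4=0xae  N=0 Z=0
after  9: R0=0xdc R1=0x3f R2=0xb0 R3=0x2e R4=0xae  N=1 Z=0
-- IRQ taken; context saved, return-PC = 10 --

FLAGS = (N=1, Z=0)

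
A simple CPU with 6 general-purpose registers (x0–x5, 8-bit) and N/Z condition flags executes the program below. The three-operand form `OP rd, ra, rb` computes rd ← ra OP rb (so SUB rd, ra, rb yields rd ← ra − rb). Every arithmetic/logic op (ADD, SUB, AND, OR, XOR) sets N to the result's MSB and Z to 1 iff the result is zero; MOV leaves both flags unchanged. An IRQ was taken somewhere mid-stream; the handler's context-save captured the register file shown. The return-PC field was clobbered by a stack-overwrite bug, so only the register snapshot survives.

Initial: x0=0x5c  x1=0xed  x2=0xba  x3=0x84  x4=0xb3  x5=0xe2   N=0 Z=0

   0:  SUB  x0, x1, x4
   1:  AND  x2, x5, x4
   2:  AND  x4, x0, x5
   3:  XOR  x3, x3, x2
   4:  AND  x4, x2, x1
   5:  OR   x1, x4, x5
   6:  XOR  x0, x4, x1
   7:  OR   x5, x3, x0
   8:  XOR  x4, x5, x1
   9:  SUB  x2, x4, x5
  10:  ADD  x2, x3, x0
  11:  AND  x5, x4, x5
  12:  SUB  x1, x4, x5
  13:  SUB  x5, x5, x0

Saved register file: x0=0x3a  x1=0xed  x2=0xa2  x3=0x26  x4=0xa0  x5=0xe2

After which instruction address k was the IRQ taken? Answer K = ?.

after  0: x0=0x3a x1=0xed x2=0xba x3=0x84 x4=0xb3 x5=0xe2  N=0 Z=0
after  1: x0=0x3a x1=0xed x2=0xa2 x3=0x84 x4=0xb3 x5=0xe2  N=1 Z=0
after  2: x0=0x3a x1=0xed x2=0xa2 x3=0x84 x4=0x22 x5=0xe2  N=0 Z=0
after  3: x0=0x3a x1=0xed x2=0xa2 x3=0x26 x4=0x22 x5=0xe2  N=0 Z=0
after  4: x0=0x3a x1=0xed x2=0xa2 x3=0x26 x4=0xa0 x5=0xe2  N=1 Z=0
-- IRQ taken; context saved, return-PC = 5 --

K = 4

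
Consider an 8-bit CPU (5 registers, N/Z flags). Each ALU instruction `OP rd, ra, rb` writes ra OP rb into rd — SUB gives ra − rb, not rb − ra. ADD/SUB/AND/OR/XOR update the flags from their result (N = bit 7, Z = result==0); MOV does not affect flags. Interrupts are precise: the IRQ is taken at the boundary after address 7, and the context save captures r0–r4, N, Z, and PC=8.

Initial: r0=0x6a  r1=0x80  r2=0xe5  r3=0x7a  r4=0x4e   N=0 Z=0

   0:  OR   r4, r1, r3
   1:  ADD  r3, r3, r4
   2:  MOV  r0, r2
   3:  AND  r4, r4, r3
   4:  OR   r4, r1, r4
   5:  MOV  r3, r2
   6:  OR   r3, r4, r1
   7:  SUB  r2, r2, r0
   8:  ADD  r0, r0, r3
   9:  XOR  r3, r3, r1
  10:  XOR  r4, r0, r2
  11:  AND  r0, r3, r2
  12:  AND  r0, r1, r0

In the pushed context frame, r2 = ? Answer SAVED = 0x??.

SAVED = 0x00

after  0: r0=0x6a r1=0x80 r2=0xe5 r3=0x7a r4=0xfa  N=1 Z=0
after  1: r0=0x6a r1=0x80 r2=0xe5 r3=0x74 r4=0xfa  N=0 Z=0
after  2: r0=0xe5 r1=0x80 r2=0xe5 r3=0x74 r4=0xfa  N=0 Z=0
after  3: r0=0xe5 r1=0x80 r2=0xe5 r3=0x74 r4=0x70  N=0 Z=0
after  4: r0=0xe5 r1=0x80 r2=0xe5 r3=0x74 r4=0xf0  N=1 Z=0
after  5: r0=0xe5 r1=0x80 r2=0xe5 r3=0xe5 r4=0xf0  N=1 Z=0
after  6: r0=0xe5 r1=0x80 r2=0xe5 r3=0xf0 r4=0xf0  N=1 Z=0
after  7: r0=0xe5 r1=0x80 r2=0x00 r3=0xf0 r4=0xf0  N=0 Z=1
-- IRQ taken; context saved, return-PC = 8 --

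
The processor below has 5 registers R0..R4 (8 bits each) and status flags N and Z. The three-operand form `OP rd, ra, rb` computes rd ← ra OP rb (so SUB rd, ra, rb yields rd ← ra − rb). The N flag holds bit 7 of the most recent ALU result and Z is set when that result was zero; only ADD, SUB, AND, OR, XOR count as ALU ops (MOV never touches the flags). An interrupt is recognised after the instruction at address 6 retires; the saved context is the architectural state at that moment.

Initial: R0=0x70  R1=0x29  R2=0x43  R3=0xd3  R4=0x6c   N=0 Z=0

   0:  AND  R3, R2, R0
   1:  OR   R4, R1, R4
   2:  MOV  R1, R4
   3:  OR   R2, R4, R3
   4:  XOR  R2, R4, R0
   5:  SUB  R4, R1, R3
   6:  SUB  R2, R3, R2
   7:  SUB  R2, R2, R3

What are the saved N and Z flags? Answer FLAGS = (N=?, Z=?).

FLAGS = (N=0, Z=0)

after  0: R0=0x70 R1=0x29 R2=0x43 R3=0x40 R4=0x6c  N=0 Z=0
after  1: R0=0x70 R1=0x29 R2=0x43 R3=0x40 R4=0x6d  N=0 Z=0
after  2: R0=0x70 R1=0x6d R2=0x43 R3=0x40 R4=0x6d  N=0 Z=0
after  3: R0=0x70 R1=0x6d R2=0x6d R3=0x40 R4=0x6d  N=0 Z=0
after  4: R0=0x70 R1=0x6d R2=0x1d R3=0x40 R4=0x6d  N=0 Z=0
after  5: R0=0x70 R1=0x6d R2=0x1d R3=0x40 R4=0x2d  N=0 Z=0
after  6: R0=0x70 R1=0x6d R2=0x23 R3=0x40 R4=0x2d  N=0 Z=0
-- IRQ taken; context saved, return-PC = 7 --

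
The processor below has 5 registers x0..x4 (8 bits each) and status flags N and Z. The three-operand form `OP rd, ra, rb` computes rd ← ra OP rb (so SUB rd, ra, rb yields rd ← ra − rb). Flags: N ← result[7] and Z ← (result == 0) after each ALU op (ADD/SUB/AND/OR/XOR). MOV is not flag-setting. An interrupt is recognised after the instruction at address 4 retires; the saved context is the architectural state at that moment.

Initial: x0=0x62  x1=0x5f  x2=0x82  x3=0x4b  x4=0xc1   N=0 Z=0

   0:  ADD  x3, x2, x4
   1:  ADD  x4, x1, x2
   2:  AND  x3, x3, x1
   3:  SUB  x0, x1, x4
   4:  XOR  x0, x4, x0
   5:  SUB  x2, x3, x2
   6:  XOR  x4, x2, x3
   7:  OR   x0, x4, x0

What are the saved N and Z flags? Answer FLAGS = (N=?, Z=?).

FLAGS = (N=1, Z=0)

after  0: x0=0x62 x1=0x5f x2=0x82 x3=0x43 x4=0xc1  N=0 Z=0
after  1: x0=0x62 x1=0x5f x2=0x82 x3=0x43 x4=0xe1  N=1 Z=0
after  2: x0=0x62 x1=0x5f x2=0x82 x3=0x43 x4=0xe1  N=0 Z=0
after  3: x0=0x7e x1=0x5f x2=0x82 x3=0x43 x4=0xe1  N=0 Z=0
after  4: x0=0x9f x1=0x5f x2=0x82 x3=0x43 x4=0xe1  N=1 Z=0
-- IRQ taken; context saved, return-PC = 5 --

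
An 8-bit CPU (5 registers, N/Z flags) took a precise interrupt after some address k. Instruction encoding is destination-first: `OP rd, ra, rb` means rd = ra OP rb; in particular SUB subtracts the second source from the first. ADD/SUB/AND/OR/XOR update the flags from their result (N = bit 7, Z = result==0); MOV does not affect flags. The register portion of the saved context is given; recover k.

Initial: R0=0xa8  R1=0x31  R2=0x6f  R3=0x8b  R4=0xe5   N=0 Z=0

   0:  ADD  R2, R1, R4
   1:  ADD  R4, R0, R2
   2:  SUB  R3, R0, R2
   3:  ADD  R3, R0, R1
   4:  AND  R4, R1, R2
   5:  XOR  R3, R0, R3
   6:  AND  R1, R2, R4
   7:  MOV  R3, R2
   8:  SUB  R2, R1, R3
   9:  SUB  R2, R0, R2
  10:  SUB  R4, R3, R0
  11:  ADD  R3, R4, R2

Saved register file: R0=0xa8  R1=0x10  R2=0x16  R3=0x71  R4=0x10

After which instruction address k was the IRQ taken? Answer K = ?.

after  0: R0=0xa8 R1=0x31 R2=0x16 R3=0x8b R4=0xe5  N=0 Z=0
after  1: R0=0xa8 R1=0x31 R2=0x16 R3=0x8b R4=0xbe  N=1 Z=0
after  2: R0=0xa8 R1=0x31 R2=0x16 R3=0x92 R4=0xbe  N=1 Z=0
after  3: R0=0xa8 R1=0x31 R2=0x16 R3=0xd9 R4=0xbe  N=1 Z=0
after  4: R0=0xa8 R1=0x31 R2=0x16 R3=0xd9 R4=0x10  N=0 Z=0
after  5: R0=0xa8 R1=0x31 R2=0x16 R3=0x71 R4=0x10  N=0 Z=0
after  6: R0=0xa8 R1=0x10 R2=0x16 R3=0x71 R4=0x10  N=0 Z=0
-- IRQ taken; context saved, return-PC = 7 --

K = 6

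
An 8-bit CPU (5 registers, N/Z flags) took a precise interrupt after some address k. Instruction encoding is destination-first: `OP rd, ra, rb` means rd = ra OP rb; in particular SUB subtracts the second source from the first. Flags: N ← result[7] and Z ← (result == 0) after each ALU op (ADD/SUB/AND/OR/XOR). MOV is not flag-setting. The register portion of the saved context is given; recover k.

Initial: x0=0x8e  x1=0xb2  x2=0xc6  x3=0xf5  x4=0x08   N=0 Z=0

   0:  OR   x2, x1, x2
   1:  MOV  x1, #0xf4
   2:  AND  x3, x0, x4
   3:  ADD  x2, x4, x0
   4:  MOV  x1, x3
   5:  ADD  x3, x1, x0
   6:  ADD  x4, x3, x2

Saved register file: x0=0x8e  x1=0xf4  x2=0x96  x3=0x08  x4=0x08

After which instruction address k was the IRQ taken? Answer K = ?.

after  0: x0=0x8e x1=0xb2 x2=0xf6 x3=0xf5 x4=0x08  N=1 Z=0
after  1: x0=0x8e x1=0xf4 x2=0xf6 x3=0xf5 x4=0x08  N=1 Z=0
after  2: x0=0x8e x1=0xf4 x2=0xf6 x3=0x08 x4=0x08  N=0 Z=0
after  3: x0=0x8e x1=0xf4 x2=0x96 x3=0x08 x4=0x08  N=1 Z=0
-- IRQ taken; context saved, return-PC = 4 --

K = 3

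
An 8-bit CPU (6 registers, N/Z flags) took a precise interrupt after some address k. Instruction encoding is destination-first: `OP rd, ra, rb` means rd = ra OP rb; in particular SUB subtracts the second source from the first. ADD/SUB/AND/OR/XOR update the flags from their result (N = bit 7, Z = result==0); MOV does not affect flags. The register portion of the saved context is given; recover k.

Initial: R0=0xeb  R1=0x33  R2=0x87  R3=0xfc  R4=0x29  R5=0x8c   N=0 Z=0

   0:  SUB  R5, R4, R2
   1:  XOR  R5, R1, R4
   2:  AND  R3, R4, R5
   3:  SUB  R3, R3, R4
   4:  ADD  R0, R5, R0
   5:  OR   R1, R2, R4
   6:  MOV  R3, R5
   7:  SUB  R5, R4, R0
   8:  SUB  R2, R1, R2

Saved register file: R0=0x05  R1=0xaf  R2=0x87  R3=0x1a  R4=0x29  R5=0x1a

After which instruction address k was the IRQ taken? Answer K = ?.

K = 6

after  0: R0=0xeb R1=0x33 R2=0x87 R3=0xfc R4=0x29 R5=0xa2  N=1 Z=0
after  1: R0=0xeb R1=0x33 R2=0x87 R3=0xfc R4=0x29 R5=0x1a  N=0 Z=0
after  2: R0=0xeb R1=0x33 R2=0x87 R3=0x08 R4=0x29 R5=0x1a  N=0 Z=0
after  3: R0=0xeb R1=0x33 R2=0x87 R3=0xdf R4=0x29 R5=0x1a  N=1 Z=0
after  4: R0=0x05 R1=0x33 R2=0x87 R3=0xdf R4=0x29 R5=0x1a  N=0 Z=0
after  5: R0=0x05 R1=0xaf R2=0x87 R3=0xdf R4=0x29 R5=0x1a  N=1 Z=0
after  6: R0=0x05 R1=0xaf R2=0x87 R3=0x1a R4=0x29 R5=0x1a  N=1 Z=0
-- IRQ taken; context saved, return-PC = 7 --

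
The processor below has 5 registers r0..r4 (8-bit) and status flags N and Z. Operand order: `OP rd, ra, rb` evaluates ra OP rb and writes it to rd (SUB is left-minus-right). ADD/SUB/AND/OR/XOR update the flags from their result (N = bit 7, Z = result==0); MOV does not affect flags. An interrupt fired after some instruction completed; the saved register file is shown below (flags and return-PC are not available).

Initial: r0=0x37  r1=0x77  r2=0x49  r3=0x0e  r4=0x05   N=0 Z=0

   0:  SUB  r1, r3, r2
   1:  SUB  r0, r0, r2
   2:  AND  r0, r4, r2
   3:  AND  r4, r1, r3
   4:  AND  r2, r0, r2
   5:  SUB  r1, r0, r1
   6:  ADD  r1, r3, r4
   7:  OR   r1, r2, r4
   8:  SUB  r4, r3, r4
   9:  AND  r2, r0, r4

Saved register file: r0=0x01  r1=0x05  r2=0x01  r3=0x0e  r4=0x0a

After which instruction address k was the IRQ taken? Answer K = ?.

after  0: r0=0x37 r1=0xc5 r2=0x49 r3=0x0e r4=0x05  N=1 Z=0
after  1: r0=0xee r1=0xc5 r2=0x49 r3=0x0e r4=0x05  N=1 Z=0
after  2: r0=0x01 r1=0xc5 r2=0x49 r3=0x0e r4=0x05  N=0 Z=0
after  3: r0=0x01 r1=0xc5 r2=0x49 r3=0x0e r4=0x04  N=0 Z=0
after  4: r0=0x01 r1=0xc5 r2=0x01 r3=0x0e r4=0x04  N=0 Z=0
after  5: r0=0x01 r1=0x3c r2=0x01 r3=0x0e r4=0x04  N=0 Z=0
after  6: r0=0x01 r1=0x12 r2=0x01 r3=0x0e r4=0x04  N=0 Z=0
after  7: r0=0x01 r1=0x05 r2=0x01 r3=0x0e r4=0x04  N=0 Z=0
after  8: r0=0x01 r1=0x05 r2=0x01 r3=0x0e r4=0x0a  N=0 Z=0
-- IRQ taken; context saved, return-PC = 9 --

K = 8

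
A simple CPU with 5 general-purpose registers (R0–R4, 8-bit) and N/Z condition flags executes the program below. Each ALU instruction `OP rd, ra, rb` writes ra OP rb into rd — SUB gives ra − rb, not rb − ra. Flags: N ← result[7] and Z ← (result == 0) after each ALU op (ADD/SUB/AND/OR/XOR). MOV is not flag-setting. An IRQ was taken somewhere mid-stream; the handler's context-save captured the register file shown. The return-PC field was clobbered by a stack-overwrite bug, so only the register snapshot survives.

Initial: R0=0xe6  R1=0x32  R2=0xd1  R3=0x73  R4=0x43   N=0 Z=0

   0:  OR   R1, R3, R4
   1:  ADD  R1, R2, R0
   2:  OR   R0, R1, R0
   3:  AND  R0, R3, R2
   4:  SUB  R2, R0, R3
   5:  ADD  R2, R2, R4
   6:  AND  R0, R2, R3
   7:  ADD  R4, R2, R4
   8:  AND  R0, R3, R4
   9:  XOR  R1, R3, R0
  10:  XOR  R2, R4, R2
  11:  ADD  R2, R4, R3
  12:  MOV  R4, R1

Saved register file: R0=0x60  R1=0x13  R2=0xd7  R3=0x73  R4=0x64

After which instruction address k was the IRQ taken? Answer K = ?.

K = 11

after  0: R0=0xe6 R1=0x73 R2=0xd1 R3=0x73 R4=0x43  N=0 Z=0
after  1: R0=0xe6 R1=0xb7 R2=0xd1 R3=0x73 R4=0x43  N=1 Z=0
after  2: R0=0xf7 R1=0xb7 R2=0xd1 R3=0x73 R4=0x43  N=1 Z=0
after  3: R0=0x51 R1=0xb7 R2=0xd1 R3=0x73 R4=0x43  N=0 Z=0
after  4: R0=0x51 R1=0xb7 R2=0xde R3=0x73 R4=0x43  N=1 Z=0
after  5: R0=0x51 R1=0xb7 R2=0x21 R3=0x73 R4=0x43  N=0 Z=0
after  6: R0=0x21 R1=0xb7 R2=0x21 R3=0x73 R4=0x43  N=0 Z=0
after  7: R0=0x21 R1=0xb7 R2=0x21 R3=0x73 R4=0x64  N=0 Z=0
after  8: R0=0x60 R1=0xb7 R2=0x21 R3=0x73 R4=0x64  N=0 Z=0
after  9: R0=0x60 R1=0x13 R2=0x21 R3=0x73 R4=0x64  N=0 Z=0
after 10: R0=0x60 R1=0x13 R2=0x45 R3=0x73 R4=0x64  N=0 Z=0
after 11: R0=0x60 R1=0x13 R2=0xd7 R3=0x73 R4=0x64  N=1 Z=0
-- IRQ taken; context saved, return-PC = 12 --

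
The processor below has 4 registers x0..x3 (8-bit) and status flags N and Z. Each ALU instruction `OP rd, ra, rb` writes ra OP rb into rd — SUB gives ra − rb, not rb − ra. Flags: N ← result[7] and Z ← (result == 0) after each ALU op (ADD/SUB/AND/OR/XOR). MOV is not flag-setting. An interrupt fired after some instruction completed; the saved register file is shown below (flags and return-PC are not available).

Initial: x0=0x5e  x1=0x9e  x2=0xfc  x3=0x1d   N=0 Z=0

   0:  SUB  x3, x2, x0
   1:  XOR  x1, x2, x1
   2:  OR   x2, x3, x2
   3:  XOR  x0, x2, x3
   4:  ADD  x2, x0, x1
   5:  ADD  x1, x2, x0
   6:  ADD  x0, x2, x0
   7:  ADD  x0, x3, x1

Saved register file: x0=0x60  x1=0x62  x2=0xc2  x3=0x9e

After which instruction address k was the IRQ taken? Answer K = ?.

after  0: x0=0x5e x1=0x9e x2=0xfc x3=0x9e  N=1 Z=0
after  1: x0=0x5e x1=0x62 x2=0xfc x3=0x9e  N=0 Z=0
after  2: x0=0x5e x1=0x62 x2=0xfe x3=0x9e  N=1 Z=0
after  3: x0=0x60 x1=0x62 x2=0xfe x3=0x9e  N=0 Z=0
after  4: x0=0x60 x1=0x62 x2=0xc2 x3=0x9e  N=1 Z=0
-- IRQ taken; context saved, return-PC = 5 --

K = 4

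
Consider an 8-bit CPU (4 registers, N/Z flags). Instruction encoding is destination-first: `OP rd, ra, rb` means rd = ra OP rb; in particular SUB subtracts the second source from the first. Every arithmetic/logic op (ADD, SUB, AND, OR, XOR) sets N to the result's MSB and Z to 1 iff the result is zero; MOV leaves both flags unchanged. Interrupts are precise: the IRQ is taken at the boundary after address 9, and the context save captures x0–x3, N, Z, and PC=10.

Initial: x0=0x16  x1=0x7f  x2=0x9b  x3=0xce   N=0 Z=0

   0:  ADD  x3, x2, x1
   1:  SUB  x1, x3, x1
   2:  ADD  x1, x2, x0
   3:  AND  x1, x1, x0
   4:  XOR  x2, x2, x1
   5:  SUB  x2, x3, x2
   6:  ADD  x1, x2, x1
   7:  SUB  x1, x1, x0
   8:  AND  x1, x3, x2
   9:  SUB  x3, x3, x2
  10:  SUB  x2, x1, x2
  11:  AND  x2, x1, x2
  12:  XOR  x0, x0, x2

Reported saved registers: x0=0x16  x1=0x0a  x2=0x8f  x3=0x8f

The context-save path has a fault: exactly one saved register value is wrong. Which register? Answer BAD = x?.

after  0: x0=0x16 x1=0x7f x2=0x9b x3=0x1a  N=0 Z=0
after  1: x0=0x16 x1=0x9b x2=0x9b x3=0x1a  N=1 Z=0
after  2: x0=0x16 x1=0xb1 x2=0x9b x3=0x1a  N=1 Z=0
after  3: x0=0x16 x1=0x10 x2=0x9b x3=0x1a  N=0 Z=0
after  4: x0=0x16 x1=0x10 x2=0x8b x3=0x1a  N=1 Z=0
after  5: x0=0x16 x1=0x10 x2=0x8f x3=0x1a  N=1 Z=0
after  6: x0=0x16 x1=0x9f x2=0x8f x3=0x1a  N=1 Z=0
after  7: x0=0x16 x1=0x89 x2=0x8f x3=0x1a  N=1 Z=0
after  8: x0=0x16 x1=0x0a x2=0x8f x3=0x1a  N=0 Z=0
after  9: x0=0x16 x1=0x0a x2=0x8f x3=0x8b  N=1 Z=0
-- IRQ taken; context saved, return-PC = 10 --
mismatch: x3: reported 0x8f vs actual 0x8b

BAD = x3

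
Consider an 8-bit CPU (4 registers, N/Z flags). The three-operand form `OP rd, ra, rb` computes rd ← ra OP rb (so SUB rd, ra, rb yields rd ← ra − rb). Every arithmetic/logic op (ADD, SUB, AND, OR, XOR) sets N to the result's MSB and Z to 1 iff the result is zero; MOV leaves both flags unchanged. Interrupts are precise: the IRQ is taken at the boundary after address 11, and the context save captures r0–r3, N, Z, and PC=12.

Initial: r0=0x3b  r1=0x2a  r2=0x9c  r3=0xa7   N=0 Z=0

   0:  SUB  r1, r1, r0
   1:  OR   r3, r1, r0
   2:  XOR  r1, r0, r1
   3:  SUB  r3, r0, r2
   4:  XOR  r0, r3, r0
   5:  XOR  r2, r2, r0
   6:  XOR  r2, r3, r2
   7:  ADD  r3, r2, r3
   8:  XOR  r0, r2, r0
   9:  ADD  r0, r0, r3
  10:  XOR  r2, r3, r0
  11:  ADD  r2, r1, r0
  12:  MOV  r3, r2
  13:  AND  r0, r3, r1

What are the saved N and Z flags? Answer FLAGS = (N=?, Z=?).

FLAGS = (N=0, Z=0)

after  0: r0=0x3b r1=0xef r2=0x9c r3=0xa7  N=1 Z=0
after  1: r0=0x3b r1=0xef r2=0x9c r3=0xff  N=1 Z=0
after  2: r0=0x3b r1=0xd4 r2=0x9c r3=0xff  N=1 Z=0
after  3: r0=0x3b r1=0xd4 r2=0x9c r3=0x9f  N=1 Z=0
after  4: r0=0xa4 r1=0xd4 r2=0x9c r3=0x9f  N=1 Z=0
after  5: r0=0xa4 r1=0xd4 r2=0x38 r3=0x9f  N=0 Z=0
after  6: r0=0xa4 r1=0xd4 r2=0xa7 r3=0x9f  N=1 Z=0
after  7: r0=0xa4 r1=0xd4 r2=0xa7 r3=0x46  N=0 Z=0
after  8: r0=0x03 r1=0xd4 r2=0xa7 r3=0x46  N=0 Z=0
after  9: r0=0x49 r1=0xd4 r2=0xa7 r3=0x46  N=0 Z=0
after 10: r0=0x49 r1=0xd4 r2=0x0f r3=0x46  N=0 Z=0
after 11: r0=0x49 r1=0xd4 r2=0x1d r3=0x46  N=0 Z=0
-- IRQ taken; context saved, return-PC = 12 --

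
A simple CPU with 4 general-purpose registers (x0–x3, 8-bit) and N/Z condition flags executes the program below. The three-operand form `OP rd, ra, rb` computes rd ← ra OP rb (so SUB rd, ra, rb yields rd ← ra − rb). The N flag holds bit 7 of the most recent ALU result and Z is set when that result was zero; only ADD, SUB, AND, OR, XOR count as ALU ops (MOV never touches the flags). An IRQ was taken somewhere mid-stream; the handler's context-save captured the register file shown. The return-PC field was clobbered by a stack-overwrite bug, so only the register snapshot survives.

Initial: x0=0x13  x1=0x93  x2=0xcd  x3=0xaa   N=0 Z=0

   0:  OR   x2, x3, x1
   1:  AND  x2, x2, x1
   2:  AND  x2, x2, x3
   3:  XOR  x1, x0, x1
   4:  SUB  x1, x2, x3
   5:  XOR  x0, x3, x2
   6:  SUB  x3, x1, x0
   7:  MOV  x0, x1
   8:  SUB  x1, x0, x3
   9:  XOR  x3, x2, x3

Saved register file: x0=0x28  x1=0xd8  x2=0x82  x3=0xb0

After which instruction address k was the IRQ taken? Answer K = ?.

after  0: x0=0x13 x1=0x93 x2=0xbb x3=0xaa  N=1 Z=0
after  1: x0=0x13 x1=0x93 x2=0x93 x3=0xaa  N=1 Z=0
after  2: x0=0x13 x1=0x93 x2=0x82 x3=0xaa  N=1 Z=0
after  3: x0=0x13 x1=0x80 x2=0x82 x3=0xaa  N=1 Z=0
after  4: x0=0x13 x1=0xd8 x2=0x82 x3=0xaa  N=1 Z=0
after  5: x0=0x28 x1=0xd8 x2=0x82 x3=0xaa  N=0 Z=0
after  6: x0=0x28 x1=0xd8 x2=0x82 x3=0xb0  N=1 Z=0
-- IRQ taken; context saved, return-PC = 7 --

K = 6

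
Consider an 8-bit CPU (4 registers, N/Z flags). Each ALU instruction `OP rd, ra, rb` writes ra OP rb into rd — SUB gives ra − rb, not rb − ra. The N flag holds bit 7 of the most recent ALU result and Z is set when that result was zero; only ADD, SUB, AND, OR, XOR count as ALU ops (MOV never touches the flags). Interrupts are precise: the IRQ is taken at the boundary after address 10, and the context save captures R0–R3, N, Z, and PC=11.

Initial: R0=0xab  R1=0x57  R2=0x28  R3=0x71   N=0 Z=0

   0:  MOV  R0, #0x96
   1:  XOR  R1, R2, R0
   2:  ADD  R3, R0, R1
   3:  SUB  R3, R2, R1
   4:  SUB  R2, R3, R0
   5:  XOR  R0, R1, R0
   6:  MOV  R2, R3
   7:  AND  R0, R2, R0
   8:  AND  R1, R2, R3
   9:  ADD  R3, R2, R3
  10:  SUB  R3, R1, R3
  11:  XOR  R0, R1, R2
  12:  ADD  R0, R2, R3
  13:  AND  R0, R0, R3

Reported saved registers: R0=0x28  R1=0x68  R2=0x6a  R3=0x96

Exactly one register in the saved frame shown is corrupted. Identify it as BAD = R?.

after  0: R0=0x96 R1=0x57 R2=0x28 R3=0x71  N=0 Z=0
after  1: R0=0x96 R1=0xbe R2=0x28 R3=0x71  N=1 Z=0
after  2: R0=0x96 R1=0xbe R2=0x28 R3=0x54  N=0 Z=0
after  3: R0=0x96 R1=0xbe R2=0x28 R3=0x6a  N=0 Z=0
after  4: R0=0x96 R1=0xbe R2=0xd4 R3=0x6a  N=1 Z=0
after  5: R0=0x28 R1=0xbe R2=0xd4 R3=0x6a  N=0 Z=0
after  6: R0=0x28 R1=0xbe R2=0x6a R3=0x6a  N=0 Z=0
after  7: R0=0x28 R1=0xbe R2=0x6a R3=0x6a  N=0 Z=0
after  8: R0=0x28 R1=0x6a R2=0x6a R3=0x6a  N=0 Z=0
after  9: R0=0x28 R1=0x6a R2=0x6a R3=0xd4  N=1 Z=0
after 10: R0=0x28 R1=0x6a R2=0x6a R3=0x96  N=1 Z=0
-- IRQ taken; context saved, return-PC = 11 --
mismatch: R1: reported 0x68 vs actual 0x6a

BAD = R1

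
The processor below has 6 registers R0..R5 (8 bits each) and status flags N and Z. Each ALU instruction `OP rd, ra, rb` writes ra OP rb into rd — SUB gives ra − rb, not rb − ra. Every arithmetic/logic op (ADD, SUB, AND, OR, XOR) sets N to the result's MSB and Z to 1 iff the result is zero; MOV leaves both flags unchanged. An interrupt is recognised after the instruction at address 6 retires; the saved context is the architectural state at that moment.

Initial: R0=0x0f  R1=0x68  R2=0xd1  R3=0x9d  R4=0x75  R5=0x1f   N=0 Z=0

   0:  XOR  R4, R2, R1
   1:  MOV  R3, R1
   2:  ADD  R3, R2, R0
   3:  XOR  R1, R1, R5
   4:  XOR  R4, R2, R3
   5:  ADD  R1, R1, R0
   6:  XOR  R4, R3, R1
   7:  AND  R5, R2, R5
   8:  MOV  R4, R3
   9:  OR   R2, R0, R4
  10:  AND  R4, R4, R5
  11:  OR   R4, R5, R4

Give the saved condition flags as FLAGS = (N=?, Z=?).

FLAGS = (N=0, Z=0)

after  0: R0=0x0f R1=0x68 R2=0xd1 R3=0x9d R4=0xb9 R5=0x1f  N=1 Z=0
after  1: R0=0x0f R1=0x68 R2=0xd1 R3=0x68 R4=0xb9 R5=0x1f  N=1 Z=0
after  2: R0=0x0f R1=0x68 R2=0xd1 R3=0xe0 R4=0xb9 R5=0x1f  N=1 Z=0
after  3: R0=0x0f R1=0x77 R2=0xd1 R3=0xe0 R4=0xb9 R5=0x1f  N=0 Z=0
after  4: R0=0x0f R1=0x77 R2=0xd1 R3=0xe0 R4=0x31 R5=0x1f  N=0 Z=0
after  5: R0=0x0f R1=0x86 R2=0xd1 R3=0xe0 R4=0x31 R5=0x1f  N=1 Z=0
after  6: R0=0x0f R1=0x86 R2=0xd1 R3=0xe0 R4=0x66 R5=0x1f  N=0 Z=0
-- IRQ taken; context saved, return-PC = 7 --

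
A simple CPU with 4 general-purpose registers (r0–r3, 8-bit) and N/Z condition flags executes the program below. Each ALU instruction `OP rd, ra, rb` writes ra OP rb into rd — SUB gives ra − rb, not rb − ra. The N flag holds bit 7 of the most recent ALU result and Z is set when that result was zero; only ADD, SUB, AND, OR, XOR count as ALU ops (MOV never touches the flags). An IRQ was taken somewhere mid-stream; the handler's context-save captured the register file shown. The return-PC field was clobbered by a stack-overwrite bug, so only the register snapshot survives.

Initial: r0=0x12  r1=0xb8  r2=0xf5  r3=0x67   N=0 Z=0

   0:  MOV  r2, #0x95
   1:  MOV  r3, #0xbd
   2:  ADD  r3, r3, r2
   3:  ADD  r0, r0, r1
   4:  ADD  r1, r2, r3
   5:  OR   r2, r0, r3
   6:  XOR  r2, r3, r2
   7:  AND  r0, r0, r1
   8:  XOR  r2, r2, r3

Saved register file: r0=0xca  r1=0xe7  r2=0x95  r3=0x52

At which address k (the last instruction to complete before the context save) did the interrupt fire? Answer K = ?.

after  0: r0=0x12 r1=0xb8 r2=0x95 r3=0x67  N=0 Z=0
after  1: r0=0x12 r1=0xb8 r2=0x95 r3=0xbd  N=0 Z=0
after  2: r0=0x12 r1=0xb8 r2=0x95 r3=0x52  N=0 Z=0
after  3: r0=0xca r1=0xb8 r2=0x95 r3=0x52  N=1 Z=0
after  4: r0=0xca r1=0xe7 r2=0x95 r3=0x52  N=1 Z=0
-- IRQ taken; context saved, return-PC = 5 --

K = 4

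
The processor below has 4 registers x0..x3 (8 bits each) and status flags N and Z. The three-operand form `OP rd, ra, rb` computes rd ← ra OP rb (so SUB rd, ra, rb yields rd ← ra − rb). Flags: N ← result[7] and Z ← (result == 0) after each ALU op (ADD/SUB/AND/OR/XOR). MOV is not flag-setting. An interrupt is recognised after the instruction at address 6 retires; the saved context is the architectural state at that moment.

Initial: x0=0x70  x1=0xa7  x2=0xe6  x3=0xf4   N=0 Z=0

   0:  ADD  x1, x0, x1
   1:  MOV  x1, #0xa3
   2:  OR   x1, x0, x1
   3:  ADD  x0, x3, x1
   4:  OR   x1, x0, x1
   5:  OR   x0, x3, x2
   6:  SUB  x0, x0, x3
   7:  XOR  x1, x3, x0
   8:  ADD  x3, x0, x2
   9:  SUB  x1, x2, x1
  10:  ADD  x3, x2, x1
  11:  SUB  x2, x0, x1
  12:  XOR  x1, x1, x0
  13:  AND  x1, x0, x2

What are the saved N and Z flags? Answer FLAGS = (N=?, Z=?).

FLAGS = (N=0, Z=0)

after  0: x0=0x70 x1=0x17 x2=0xe6 x3=0xf4  N=0 Z=0
after  1: x0=0x70 x1=0xa3 x2=0xe6 x3=0xf4  N=0 Z=0
after  2: x0=0x70 x1=0xf3 x2=0xe6 x3=0xf4  N=1 Z=0
after  3: x0=0xe7 x1=0xf3 x2=0xe6 x3=0xf4  N=1 Z=0
after  4: x0=0xe7 x1=0xf7 x2=0xe6 x3=0xf4  N=1 Z=0
after  5: x0=0xf6 x1=0xf7 x2=0xe6 x3=0xf4  N=1 Z=0
after  6: x0=0x02 x1=0xf7 x2=0xe6 x3=0xf4  N=0 Z=0
-- IRQ taken; context saved, return-PC = 7 --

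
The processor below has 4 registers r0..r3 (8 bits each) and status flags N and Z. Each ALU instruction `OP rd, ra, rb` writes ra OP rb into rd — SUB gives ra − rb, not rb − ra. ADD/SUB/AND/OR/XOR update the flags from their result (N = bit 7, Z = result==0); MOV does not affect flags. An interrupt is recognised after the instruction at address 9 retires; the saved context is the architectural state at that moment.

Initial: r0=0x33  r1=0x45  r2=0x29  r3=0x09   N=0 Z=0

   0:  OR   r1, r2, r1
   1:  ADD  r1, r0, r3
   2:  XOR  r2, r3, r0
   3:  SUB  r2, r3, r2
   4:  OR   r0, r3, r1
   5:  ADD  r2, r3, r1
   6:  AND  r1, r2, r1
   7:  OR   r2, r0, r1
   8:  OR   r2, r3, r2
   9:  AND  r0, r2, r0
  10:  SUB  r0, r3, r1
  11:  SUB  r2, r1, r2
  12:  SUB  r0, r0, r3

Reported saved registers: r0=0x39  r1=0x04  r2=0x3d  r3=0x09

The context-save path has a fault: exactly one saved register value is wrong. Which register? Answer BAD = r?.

BAD = r0

after  0: r0=0x33 r1=0x6d r2=0x29 r3=0x09  N=0 Z=0
after  1: r0=0x33 r1=0x3c r2=0x29 r3=0x09  N=0 Z=0
after  2: r0=0x33 r1=0x3c r2=0x3a r3=0x09  N=0 Z=0
after  3: r0=0x33 r1=0x3c r2=0xcf r3=0x09  N=1 Z=0
after  4: r0=0x3d r1=0x3c r2=0xcf r3=0x09  N=0 Z=0
after  5: r0=0x3d r1=0x3c r2=0x45 r3=0x09  N=0 Z=0
after  6: r0=0x3d r1=0x04 r2=0x45 r3=0x09  N=0 Z=0
after  7: r0=0x3d r1=0x04 r2=0x3d r3=0x09  N=0 Z=0
after  8: r0=0x3d r1=0x04 r2=0x3d r3=0x09  N=0 Z=0
after  9: r0=0x3d r1=0x04 r2=0x3d r3=0x09  N=0 Z=0
-- IRQ taken; context saved, return-PC = 10 --
mismatch: r0: reported 0x39 vs actual 0x3d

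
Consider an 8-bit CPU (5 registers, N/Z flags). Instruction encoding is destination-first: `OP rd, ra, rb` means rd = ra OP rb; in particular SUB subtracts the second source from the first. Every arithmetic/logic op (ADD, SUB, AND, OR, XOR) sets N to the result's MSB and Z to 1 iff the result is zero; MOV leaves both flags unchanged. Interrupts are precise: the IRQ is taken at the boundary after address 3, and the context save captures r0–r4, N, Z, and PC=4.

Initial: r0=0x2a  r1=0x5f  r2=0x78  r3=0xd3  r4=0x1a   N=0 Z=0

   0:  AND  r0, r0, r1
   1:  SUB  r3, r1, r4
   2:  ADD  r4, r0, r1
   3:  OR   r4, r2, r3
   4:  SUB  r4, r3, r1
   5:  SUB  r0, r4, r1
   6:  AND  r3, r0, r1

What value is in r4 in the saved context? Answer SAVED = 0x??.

SAVED = 0x7d

after  0: r0=0x0a r1=0x5f r2=0x78 r3=0xd3 r4=0x1a  N=0 Z=0
after  1: r0=0x0a r1=0x5f r2=0x78 r3=0x45 r4=0x1a  N=0 Z=0
after  2: r0=0x0a r1=0x5f r2=0x78 r3=0x45 r4=0x69  N=0 Z=0
after  3: r0=0x0a r1=0x5f r2=0x78 r3=0x45 r4=0x7d  N=0 Z=0
-- IRQ taken; context saved, return-PC = 4 --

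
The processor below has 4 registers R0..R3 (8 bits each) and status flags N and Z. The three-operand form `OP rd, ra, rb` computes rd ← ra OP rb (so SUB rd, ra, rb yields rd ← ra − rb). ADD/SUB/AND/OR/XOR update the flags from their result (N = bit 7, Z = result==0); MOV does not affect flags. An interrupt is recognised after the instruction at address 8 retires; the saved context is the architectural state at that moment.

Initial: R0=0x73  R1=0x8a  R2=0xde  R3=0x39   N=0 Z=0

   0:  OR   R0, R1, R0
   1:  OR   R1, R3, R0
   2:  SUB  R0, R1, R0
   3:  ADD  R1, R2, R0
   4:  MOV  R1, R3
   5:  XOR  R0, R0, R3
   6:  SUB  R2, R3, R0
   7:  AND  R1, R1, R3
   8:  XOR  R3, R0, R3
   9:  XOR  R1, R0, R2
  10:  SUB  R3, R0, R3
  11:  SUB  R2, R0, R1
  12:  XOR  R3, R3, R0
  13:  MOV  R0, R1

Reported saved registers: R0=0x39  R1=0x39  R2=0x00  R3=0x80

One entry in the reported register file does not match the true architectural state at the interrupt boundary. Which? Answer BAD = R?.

after  0: R0=0xfb R1=0x8a R2=0xde R3=0x39  N=1 Z=0
after  1: R0=0xfb R1=0xfb R2=0xde R3=0x39  N=1 Z=0
after  2: R0=0x00 R1=0xfb R2=0xde R3=0x39  N=0 Z=1
after  3: R0=0x00 R1=0xde R2=0xde R3=0x39  N=1 Z=0
after  4: R0=0x00 R1=0x39 R2=0xde R3=0x39  N=1 Z=0
after  5: R0=0x39 R1=0x39 R2=0xde R3=0x39  N=0 Z=0
after  6: R0=0x39 R1=0x39 R2=0x00 R3=0x39  N=0 Z=1
after  7: R0=0x39 R1=0x39 R2=0x00 R3=0x39  N=0 Z=0
after  8: R0=0x39 R1=0x39 R2=0x00 R3=0x00  N=0 Z=1
-- IRQ taken; context saved, return-PC = 9 --
mismatch: R3: reported 0x80 vs actual 0x00

BAD = R3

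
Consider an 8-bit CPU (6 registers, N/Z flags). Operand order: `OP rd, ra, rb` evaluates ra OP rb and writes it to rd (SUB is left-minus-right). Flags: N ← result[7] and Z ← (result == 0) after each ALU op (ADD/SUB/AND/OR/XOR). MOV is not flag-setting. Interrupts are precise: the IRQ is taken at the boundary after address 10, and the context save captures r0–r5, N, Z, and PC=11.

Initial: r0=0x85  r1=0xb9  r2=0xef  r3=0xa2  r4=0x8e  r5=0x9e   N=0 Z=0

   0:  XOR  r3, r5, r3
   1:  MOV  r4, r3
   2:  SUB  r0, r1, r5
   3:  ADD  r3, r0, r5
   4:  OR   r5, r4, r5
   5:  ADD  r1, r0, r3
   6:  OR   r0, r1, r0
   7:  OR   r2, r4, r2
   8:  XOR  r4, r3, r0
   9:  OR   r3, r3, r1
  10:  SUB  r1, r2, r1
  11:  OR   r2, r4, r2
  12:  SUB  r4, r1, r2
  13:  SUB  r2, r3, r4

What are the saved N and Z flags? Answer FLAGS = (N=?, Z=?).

after  0: r0=0x85 r1=0xb9 r2=0xef r3=0x3c r4=0x8e r5=0x9e  N=0 Z=0
after  1: r0=0x85 r1=0xb9 r2=0xef r3=0x3c r4=0x3c r5=0x9e  N=0 Z=0
after  2: r0=0x1b r1=0xb9 r2=0xef r3=0x3c r4=0x3c r5=0x9e  N=0 Z=0
after  3: r0=0x1b r1=0xb9 r2=0xef r3=0xb9 r4=0x3c r5=0x9e  N=1 Z=0
after  4: r0=0x1b r1=0xb9 r2=0xef r3=0xb9 r4=0x3c r5=0xbe  N=1 Z=0
after  5: r0=0x1b r1=0xd4 r2=0xef r3=0xb9 r4=0x3c r5=0xbe  N=1 Z=0
after  6: r0=0xdf r1=0xd4 r2=0xef r3=0xb9 r4=0x3c r5=0xbe  N=1 Z=0
after  7: r0=0xdf r1=0xd4 r2=0xff r3=0xb9 r4=0x3c r5=0xbe  N=1 Z=0
after  8: r0=0xdf r1=0xd4 r2=0xff r3=0xb9 r4=0x66 r5=0xbe  N=0 Z=0
after  9: r0=0xdf r1=0xd4 r2=0xff r3=0xfd r4=0x66 r5=0xbe  N=1 Z=0
after 10: r0=0xdf r1=0x2b r2=0xff r3=0xfd r4=0x66 r5=0xbe  N=0 Z=0
-- IRQ taken; context saved, return-PC = 11 --

FLAGS = (N=0, Z=0)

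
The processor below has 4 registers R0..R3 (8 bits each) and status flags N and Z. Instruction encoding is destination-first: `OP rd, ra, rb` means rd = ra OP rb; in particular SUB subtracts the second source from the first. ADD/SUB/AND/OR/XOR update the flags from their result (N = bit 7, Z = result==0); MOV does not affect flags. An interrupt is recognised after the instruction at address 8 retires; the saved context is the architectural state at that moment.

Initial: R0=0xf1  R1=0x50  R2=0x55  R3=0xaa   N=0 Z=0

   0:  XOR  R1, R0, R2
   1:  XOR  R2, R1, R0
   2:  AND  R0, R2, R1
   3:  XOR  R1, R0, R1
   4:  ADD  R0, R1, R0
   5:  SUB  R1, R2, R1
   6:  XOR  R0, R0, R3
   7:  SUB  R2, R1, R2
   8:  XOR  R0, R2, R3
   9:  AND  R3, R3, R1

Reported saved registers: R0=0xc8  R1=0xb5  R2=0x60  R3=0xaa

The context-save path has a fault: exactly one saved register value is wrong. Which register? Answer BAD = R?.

after  0: R0=0xf1 R1=0xa4 R2=0x55 R3=0xaa  N=1 Z=0
after  1: R0=0xf1 R1=0xa4 R2=0x55 R3=0xaa  N=0 Z=0
after  2: R0=0x04 R1=0xa4 R2=0x55 R3=0xaa  N=0 Z=0
after  3: R0=0x04 R1=0xa0 R2=0x55 R3=0xaa  N=1 Z=0
after  4: R0=0xa4 R1=0xa0 R2=0x55 R3=0xaa  N=1 Z=0
after  5: R0=0xa4 R1=0xb5 R2=0x55 R3=0xaa  N=1 Z=0
after  6: R0=0x0e R1=0xb5 R2=0x55 R3=0xaa  N=0 Z=0
after  7: R0=0x0e R1=0xb5 R2=0x60 R3=0xaa  N=0 Z=0
after  8: R0=0xca R1=0xb5 R2=0x60 R3=0xaa  N=1 Z=0
-- IRQ taken; context saved, return-PC = 9 --
mismatch: R0: reported 0xc8 vs actual 0xca

BAD = R0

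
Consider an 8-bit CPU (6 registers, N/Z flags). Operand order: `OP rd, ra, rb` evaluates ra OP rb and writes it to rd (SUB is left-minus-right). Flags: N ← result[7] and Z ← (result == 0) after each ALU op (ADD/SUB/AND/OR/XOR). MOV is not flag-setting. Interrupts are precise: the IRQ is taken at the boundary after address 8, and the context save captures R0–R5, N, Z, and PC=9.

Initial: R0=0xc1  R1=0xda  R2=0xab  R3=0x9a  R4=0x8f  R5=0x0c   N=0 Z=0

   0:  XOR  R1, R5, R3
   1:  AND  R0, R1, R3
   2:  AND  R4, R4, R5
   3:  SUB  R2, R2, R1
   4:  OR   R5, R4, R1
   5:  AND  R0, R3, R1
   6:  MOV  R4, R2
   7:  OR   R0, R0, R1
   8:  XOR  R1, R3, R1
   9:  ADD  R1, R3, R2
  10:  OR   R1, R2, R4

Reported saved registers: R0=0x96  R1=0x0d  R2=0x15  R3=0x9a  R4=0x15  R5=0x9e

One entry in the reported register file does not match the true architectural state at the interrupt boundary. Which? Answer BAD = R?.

BAD = R1

after  0: R0=0xc1 R1=0x96 R2=0xab R3=0x9a R4=0x8f R5=0x0c  N=1 Z=0
after  1: R0=0x92 R1=0x96 R2=0xab R3=0x9a R4=0x8f R5=0x0c  N=1 Z=0
after  2: R0=0x92 R1=0x96 R2=0xab R3=0x9a R4=0x0c R5=0x0c  N=0 Z=0
after  3: R0=0x92 R1=0x96 R2=0x15 R3=0x9a R4=0x0c R5=0x0c  N=0 Z=0
after  4: R0=0x92 R1=0x96 R2=0x15 R3=0x9a R4=0x0c R5=0x9e  N=1 Z=0
after  5: R0=0x92 R1=0x96 R2=0x15 R3=0x9a R4=0x0c R5=0x9e  N=1 Z=0
after  6: R0=0x92 R1=0x96 R2=0x15 R3=0x9a R4=0x15 R5=0x9e  N=1 Z=0
after  7: R0=0x96 R1=0x96 R2=0x15 R3=0x9a R4=0x15 R5=0x9e  N=1 Z=0
after  8: R0=0x96 R1=0x0c R2=0x15 R3=0x9a R4=0x15 R5=0x9e  N=0 Z=0
-- IRQ taken; context saved, return-PC = 9 --
mismatch: R1: reported 0x0d vs actual 0x0c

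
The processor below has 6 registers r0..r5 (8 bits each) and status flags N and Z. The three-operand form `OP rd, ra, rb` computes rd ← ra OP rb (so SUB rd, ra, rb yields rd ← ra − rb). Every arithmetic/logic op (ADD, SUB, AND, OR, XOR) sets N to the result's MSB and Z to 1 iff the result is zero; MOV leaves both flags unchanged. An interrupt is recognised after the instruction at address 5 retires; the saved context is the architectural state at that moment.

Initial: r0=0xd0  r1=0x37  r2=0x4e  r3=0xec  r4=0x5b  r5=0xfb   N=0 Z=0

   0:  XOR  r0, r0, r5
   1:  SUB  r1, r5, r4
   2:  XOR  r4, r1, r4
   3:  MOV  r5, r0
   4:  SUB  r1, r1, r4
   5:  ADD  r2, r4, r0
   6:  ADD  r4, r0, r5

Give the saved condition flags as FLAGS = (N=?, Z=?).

FLAGS = (N=0, Z=0)

after  0: r0=0x2b r1=0x37 r2=0x4e r3=0xec r4=0x5b r5=0xfb  N=0 Z=0
after  1: r0=0x2b r1=0xa0 r2=0x4e r3=0xec r4=0x5b r5=0xfb  N=1 Z=0
after  2: r0=0x2b r1=0xa0 r2=0x4e r3=0xec r4=0xfb r5=0xfb  N=1 Z=0
after  3: r0=0x2b r1=0xa0 r2=0x4e r3=0xec r4=0xfb r5=0x2b  N=1 Z=0
after  4: r0=0x2b r1=0xa5 r2=0x4e r3=0xec r4=0xfb r5=0x2b  N=1 Z=0
after  5: r0=0x2b r1=0xa5 r2=0x26 r3=0xec r4=0xfb r5=0x2b  N=0 Z=0
-- IRQ taken; context saved, return-PC = 6 --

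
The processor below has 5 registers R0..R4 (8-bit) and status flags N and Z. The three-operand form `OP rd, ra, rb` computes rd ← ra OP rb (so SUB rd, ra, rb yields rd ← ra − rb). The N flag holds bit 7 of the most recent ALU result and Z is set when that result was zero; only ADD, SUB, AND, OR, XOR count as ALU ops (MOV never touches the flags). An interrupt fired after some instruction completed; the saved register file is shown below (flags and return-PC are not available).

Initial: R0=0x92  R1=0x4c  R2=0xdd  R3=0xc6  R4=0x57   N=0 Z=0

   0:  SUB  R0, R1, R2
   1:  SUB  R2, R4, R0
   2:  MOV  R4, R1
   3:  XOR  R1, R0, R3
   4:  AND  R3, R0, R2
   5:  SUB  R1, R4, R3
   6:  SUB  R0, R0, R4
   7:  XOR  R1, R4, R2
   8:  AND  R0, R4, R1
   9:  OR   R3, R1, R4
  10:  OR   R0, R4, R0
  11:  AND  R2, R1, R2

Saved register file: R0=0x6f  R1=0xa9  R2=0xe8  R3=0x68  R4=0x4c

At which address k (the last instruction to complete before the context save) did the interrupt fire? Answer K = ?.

K = 4

after  0: R0=0x6f R1=0x4c R2=0xdd R3=0xc6 R4=0x57  N=0 Z=0
after  1: R0=0x6f R1=0x4c R2=0xe8 R3=0xc6 R4=0x57  N=1 Z=0
after  2: R0=0x6f R1=0x4c R2=0xe8 R3=0xc6 R4=0x4c  N=1 Z=0
after  3: R0=0x6f R1=0xa9 R2=0xe8 R3=0xc6 R4=0x4c  N=1 Z=0
after  4: R0=0x6f R1=0xa9 R2=0xe8 R3=0x68 R4=0x4c  N=0 Z=0
-- IRQ taken; context saved, return-PC = 5 --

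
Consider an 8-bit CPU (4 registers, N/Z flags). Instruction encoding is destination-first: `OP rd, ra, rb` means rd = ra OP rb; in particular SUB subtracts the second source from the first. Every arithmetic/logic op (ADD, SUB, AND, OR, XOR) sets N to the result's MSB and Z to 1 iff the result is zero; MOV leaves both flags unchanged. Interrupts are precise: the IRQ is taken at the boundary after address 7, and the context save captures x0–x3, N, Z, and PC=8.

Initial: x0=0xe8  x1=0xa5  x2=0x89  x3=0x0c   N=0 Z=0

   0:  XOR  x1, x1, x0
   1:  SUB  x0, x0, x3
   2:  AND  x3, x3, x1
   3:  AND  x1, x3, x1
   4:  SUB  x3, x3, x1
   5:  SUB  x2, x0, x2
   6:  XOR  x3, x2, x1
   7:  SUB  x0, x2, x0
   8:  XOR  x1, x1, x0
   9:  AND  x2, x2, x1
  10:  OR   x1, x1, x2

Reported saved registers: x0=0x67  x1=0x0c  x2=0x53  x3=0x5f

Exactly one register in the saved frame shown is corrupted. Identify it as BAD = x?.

BAD = x0

after  0: x0=0xe8 x1=0x4d x2=0x89 x3=0x0c  N=0 Z=0
after  1: x0=0xdc x1=0x4d x2=0x89 x3=0x0c  N=1 Z=0
after  2: x0=0xdc x1=0x4d x2=0x89 x3=0x0c  N=0 Z=0
after  3: x0=0xdc x1=0x0c x2=0x89 x3=0x0c  N=0 Z=0
after  4: x0=0xdc x1=0x0c x2=0x89 x3=0x00  N=0 Z=1
after  5: x0=0xdc x1=0x0c x2=0x53 x3=0x00  N=0 Z=0
after  6: x0=0xdc x1=0x0c x2=0x53 x3=0x5f  N=0 Z=0
after  7: x0=0x77 x1=0x0c x2=0x53 x3=0x5f  N=0 Z=0
-- IRQ taken; context saved, return-PC = 8 --
mismatch: x0: reported 0x67 vs actual 0x77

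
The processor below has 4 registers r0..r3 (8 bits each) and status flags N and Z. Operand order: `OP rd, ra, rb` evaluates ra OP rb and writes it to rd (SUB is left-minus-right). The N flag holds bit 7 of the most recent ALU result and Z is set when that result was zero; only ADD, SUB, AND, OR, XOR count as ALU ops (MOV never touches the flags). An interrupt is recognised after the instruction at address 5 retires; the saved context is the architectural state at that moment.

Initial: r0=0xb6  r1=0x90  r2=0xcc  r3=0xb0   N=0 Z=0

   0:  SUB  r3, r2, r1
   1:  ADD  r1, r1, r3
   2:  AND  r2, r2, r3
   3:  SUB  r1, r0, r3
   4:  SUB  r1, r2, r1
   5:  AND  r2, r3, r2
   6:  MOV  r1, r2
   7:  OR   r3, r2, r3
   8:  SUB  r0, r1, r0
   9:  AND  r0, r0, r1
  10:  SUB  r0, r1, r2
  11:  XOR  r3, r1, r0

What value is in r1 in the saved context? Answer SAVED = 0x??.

SAVED = 0x92

after  0: r0=0xb6 r1=0x90 r2=0xcc r3=0x3c  N=0 Z=0
after  1: r0=0xb6 r1=0xcc r2=0xcc r3=0x3c  N=1 Z=0
after  2: r0=0xb6 r1=0xcc r2=0x0c r3=0x3c  N=0 Z=0
after  3: r0=0xb6 r1=0x7a r2=0x0c r3=0x3c  N=0 Z=0
after  4: r0=0xb6 r1=0x92 r2=0x0c r3=0x3c  N=1 Z=0
after  5: r0=0xb6 r1=0x92 r2=0x0c r3=0x3c  N=0 Z=0
-- IRQ taken; context saved, return-PC = 6 --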